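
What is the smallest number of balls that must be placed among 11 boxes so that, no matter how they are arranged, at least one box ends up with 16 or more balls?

With 165 balls one could put exactly 15 in each of the 11 boxes, and no box would reach 16.
One more ball must land in a box that already has 15, giving it 16.
So 11 × 15 + 1 = 166 balls are required.

166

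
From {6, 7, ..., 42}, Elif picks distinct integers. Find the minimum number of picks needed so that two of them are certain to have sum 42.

Two chosen integers sum to 42 exactly when both halves of some pair {x, 42−x} with 6 ≤ x ≤ 42−x ≤ 36 are chosen — 15 such pairs.
The remaining 7 elements (those with no distinct partner in range) can never complete a 42-sum, so the worst case takes all of them and one from each pair: 7 + 15 = 22.
The 23rd integer has to be the second member of some pair, so 22 + 1 = 23.

23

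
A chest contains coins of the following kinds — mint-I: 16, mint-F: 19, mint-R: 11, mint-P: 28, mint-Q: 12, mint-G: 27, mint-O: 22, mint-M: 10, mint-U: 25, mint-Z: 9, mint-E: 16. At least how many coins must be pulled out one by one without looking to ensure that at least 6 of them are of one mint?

56

By the pigeonhole principle, put each drawn coin into a box by mint. The largest draw with every box below 6 takes min(count, 5) from each mint.
Σ min(cᵢ, 5) = 5 + 5 + 5 + 5 + 5 + 5 + 5 + 5 + 5 + 5 + 5 = 55.
Draw number 55 + 1 = 56 must push one box to 6.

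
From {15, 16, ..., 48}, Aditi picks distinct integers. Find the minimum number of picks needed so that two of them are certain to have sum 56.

A set avoiding the sum 56 can contain at most one of each pair {x, 56−x}, plus the 8 elements whose complement lies outside the range or equal to its own complement.
The integers 28, …, 48 (21 of them) are such a set: any two sum to at least 28+29 = 57 > 56.
Any 22nd integer completes one of the 13 pairs, so 22 choices force a sum of 56.

22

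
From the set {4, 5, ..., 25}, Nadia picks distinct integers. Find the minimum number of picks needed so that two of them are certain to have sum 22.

16

A set avoiding the sum 22 can contain at most one of each pair {x, 22−x}, plus the 8 elements whose complement lies outside the range or equal to its own complement.
The integers 11, …, 25 (15 of them) are such a set: any two sum to at least 11+12 = 23 > 22.
Any 16th integer completes one of the 7 pairs, so 16 choices force a sum of 22.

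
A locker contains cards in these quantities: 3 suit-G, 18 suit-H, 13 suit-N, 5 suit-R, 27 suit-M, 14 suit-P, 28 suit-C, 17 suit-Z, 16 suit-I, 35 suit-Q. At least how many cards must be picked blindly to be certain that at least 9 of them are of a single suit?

73

An adversary could hand out at most 8 cards per suit (suit-G, suit-R run out sooner): 3 + 8 + 8 + 5 + 8 + 8 + 8 + 8 + 8 + 8 = 72 cards and still no suit has 9.
By pigeonhole, one more card lands in a suit already at 8, so 73 draws are enough and 72 are not.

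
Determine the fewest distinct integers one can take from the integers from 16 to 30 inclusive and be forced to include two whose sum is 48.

Two chosen integers sum to 48 exactly when both halves of some pair {x, 48−x} with 18 ≤ x ≤ 48−x ≤ 30 are chosen — 6 such pairs.
The remaining 3 elements (those with no distinct partner in range) can never complete a 48-sum, so the worst case takes all of them and one from each pair: 3 + 6 = 9.
Pigeonhole: the 10th integer has to be the second member of some pair, so 9 + 1 = 10.

10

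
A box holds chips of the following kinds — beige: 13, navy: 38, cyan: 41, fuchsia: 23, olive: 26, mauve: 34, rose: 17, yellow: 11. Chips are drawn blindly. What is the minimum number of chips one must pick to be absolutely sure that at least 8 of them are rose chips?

In the worst case for collecting rose chips, every non-rose chip comes out first.
There are 13 + 38 + 41 + 23 + 26 + 34 + 11 = 186 non-rose chips altogether.
After those, each further chip must be rose, so 186 + 8 = 194 draws guarantee 8 rose chips.

194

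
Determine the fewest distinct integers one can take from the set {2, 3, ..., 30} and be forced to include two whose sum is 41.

20

A set avoiding the sum 41 can contain at most one of each pair {x, 41−x}, plus the 9 elements whose complement lies outside the range.
The integers 2, …, 20 (19 of them) are such a set: any two sum to at least 2+3 = 5 and at most 19+20 = 39 < 41.
Any 20th integer completes one of the 10 pairs, so 20 choices force a sum of 41.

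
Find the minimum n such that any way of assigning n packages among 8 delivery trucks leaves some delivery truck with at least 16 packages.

With 120 packages one could put exactly 15 in each of the 8 delivery trucks, and no delivery truck would reach 16.
By the pigeonhole principle, one more package must land in a delivery truck that already has 15, giving it 16.
So 8 × 15 + 1 = 121 packages are required.

121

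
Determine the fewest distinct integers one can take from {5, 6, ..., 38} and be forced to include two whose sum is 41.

A set avoiding the sum 41 can contain at most one of each pair {x, 41−x}, plus the 2 elements whose complement lies outside the range.
The integers 21, …, 38 (18 of them) are such a set: any two sum to at least 21+22 = 43 > 41.
Any 19th integer completes one of the 16 pairs, so 19 choices force a sum of 41.

19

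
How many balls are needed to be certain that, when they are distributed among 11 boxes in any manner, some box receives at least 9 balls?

With 88 balls one could put exactly 8 in each of the 11 boxes, and no box would reach 9.
By the pigeonhole principle, one more ball must land in a box that already has 8, giving it 9.
So 11 × 8 + 1 = 89 balls are required.

89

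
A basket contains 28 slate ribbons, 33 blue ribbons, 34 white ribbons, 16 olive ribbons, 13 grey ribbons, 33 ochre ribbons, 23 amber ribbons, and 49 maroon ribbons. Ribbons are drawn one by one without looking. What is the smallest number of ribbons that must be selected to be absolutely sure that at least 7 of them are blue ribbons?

203

In the worst case for collecting blue ribbons, every non-blue ribbon comes out first.
There are 28 + 34 + 16 + 13 + 33 + 23 + 49 = 196 non-blue ribbons altogether.
After those, each further ribbon must be blue, so 196 + 7 = 203 draws guarantee 7 blue ribbons.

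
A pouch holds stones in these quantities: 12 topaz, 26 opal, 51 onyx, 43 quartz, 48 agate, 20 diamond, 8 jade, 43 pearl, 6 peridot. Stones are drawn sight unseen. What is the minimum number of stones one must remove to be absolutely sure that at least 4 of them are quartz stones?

218

In the worst case for collecting quartz stones, every non-quartz stone comes out first.
There are 12 + 26 + 51 + 48 + 20 + 8 + 43 + 6 = 214 non-quartz stones altogether.
After those, each further stone must be quartz, so 214 + 4 = 218 draws guarantee 4 quartz stones.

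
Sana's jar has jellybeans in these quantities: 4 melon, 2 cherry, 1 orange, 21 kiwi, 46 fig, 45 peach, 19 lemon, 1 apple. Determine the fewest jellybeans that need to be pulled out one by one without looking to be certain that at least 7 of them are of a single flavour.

An adversary could hand out at most 6 jellybeans per flavour (4 flavours run out sooner): 4 + 2 + 1 + 6 + 6 + 6 + 6 + 1 = 32 jellybeans and still no flavour has 7.
By the pigeonhole principle, one more jellybean lands in a flavour already at 6, so 33 draws are enough and 32 are not.

33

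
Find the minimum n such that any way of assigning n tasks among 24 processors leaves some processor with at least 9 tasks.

With 192 tasks one could put exactly 8 in each of the 24 processors, and no processor would reach 9.
One more task must land in a processor that already has 8, giving it 9.
So 24 × 8 + 1 = 193 tasks are required.

193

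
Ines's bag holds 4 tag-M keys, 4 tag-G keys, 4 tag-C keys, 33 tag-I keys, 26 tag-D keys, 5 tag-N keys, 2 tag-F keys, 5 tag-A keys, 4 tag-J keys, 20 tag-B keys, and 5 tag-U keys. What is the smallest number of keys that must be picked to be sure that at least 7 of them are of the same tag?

52

Put each drawn key into a box by tag. The largest draw with every box below 7 takes min(count, 6) from each tag; tags with fewer than 6 contribute all they have.
Σ min(cᵢ, 6) = 4 + 4 + 4 + 6 + 6 + 5 + 2 + 5 + 4 + 6 + 5 = 51.
Draw number 51 + 1 = 52 must push one box to 7.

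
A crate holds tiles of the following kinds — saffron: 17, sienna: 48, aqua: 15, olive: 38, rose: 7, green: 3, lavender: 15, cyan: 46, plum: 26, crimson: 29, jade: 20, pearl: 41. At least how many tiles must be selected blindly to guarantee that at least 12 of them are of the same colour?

An adversary could hand out at most 11 tiles per colour (rose, green run out sooner): 11 + 11 + 11 + 11 + 7 + 3 + 11 + 11 + 11 + 11 + 11 + 11 = 120 tiles and still no colour has 12.
By the pigeonhole principle, one more tile lands in a colour already at 11, so 121 draws are enough and 120 are not.

121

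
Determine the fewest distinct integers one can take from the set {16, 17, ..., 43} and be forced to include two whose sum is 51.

19

Two chosen integers sum to 51 exactly when both halves of some pair {x, 51−x} with 16 ≤ x ≤ 51−x ≤ 35 are chosen — 10 such pairs.
The remaining 8 elements (those with no distinct partner in range) can never complete a 51-sum, so the worst case takes all of them and one from each pair: 8 + 10 = 18.
The 19th integer has to be the second member of some pair, so 18 + 1 = 19.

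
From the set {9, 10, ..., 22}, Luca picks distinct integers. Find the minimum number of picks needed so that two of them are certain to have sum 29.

A set avoiding the sum 29 can contain at most one of each pair {x, 29−x}, plus the 2 elements whose complement lies outside the range.
The integers 15, …, 22 (8 of them) are such a set: any two sum to at least 15+16 = 31 > 29.
By the pigeonhole principle, any 9th integer completes one of the 6 pairs, so 9 choices force a sum of 29.

9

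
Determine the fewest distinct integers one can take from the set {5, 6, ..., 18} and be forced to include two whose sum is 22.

Group the elements by complementary pair {x, 22−x}: {5,17}, {6,16}, {7,15}, …, giving 6 two-element pairs, the single value 11 (it cannot pair with itself since the integers are distinct), and 1 integer whose partner 22−x falls outside [5,18].
By pigeonhole, treating each of those 8 groups as a pigeonhole, one can pick one integer per group — 8 integers — with no two summing to 22.
The 9th integer lands in an occupied pair, forcing a sum of 22.

9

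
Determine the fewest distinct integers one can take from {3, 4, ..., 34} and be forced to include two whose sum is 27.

Two chosen integers sum to 27 exactly when both halves of some pair {x, 27−x} with 3 ≤ x ≤ 27−x ≤ 24 are chosen — 11 such pairs.
The remaining 10 elements (those with no distinct partner in range) can never complete a 27-sum, so the worst case takes all of them and one from each pair: 10 + 11 = 21.
Pigeonhole: the 22nd integer has to be the second member of some pair, so 21 + 1 = 22.

22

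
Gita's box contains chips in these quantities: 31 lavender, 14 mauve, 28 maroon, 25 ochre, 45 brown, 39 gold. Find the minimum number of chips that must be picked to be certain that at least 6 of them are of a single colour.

By the pigeonhole principle, put each drawn chip into a box by colour. The largest draw with every box below 6 takes min(count, 5) from each colour.
Σ min(cᵢ, 5) = 5 + 5 + 5 + 5 + 5 + 5 = 30.
Draw number 30 + 1 = 31 must push one box to 6.

31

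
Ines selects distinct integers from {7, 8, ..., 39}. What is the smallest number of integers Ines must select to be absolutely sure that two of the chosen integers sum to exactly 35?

Group the elements by complementary pair {x, 35−x}: {7,28}, {8,27}, {9,26}, …, giving 11 two-element pairs and 11 integers whose partner 35−x falls outside [7,39].
Pigeonhole: treating each of those 22 groups as a pigeonhole, one can pick one integer per group — 22 integers — with no two summing to 35.
The 23rd integer lands in an occupied pair, forcing a sum of 35.

23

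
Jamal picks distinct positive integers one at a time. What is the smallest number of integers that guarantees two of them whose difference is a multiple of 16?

Integers whose pairwise differences are multiples of 16 are exactly those sharing a remainder mod 16. The 16 residue classes mod 16 are the pigeonholes.
With 16 integers one could put 1 in each residue class and have no class reach 2.
The 17th integer pushes some class to 2, so 16·1 + 1 = 17.

17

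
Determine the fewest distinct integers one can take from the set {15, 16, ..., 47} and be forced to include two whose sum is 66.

Two chosen integers sum to 66 exactly when both halves of some pair {x, 66−x} with 19 ≤ x ≤ 66−x ≤ 47 are chosen — 14 such pairs.
The remaining 5 elements (those with no distinct partner in range) can never complete a 66-sum, so the worst case takes all of them and one from each pair: 5 + 14 = 19.
By the pigeonhole principle, the 20th integer has to be the second member of some pair, so 19 + 1 = 20.

20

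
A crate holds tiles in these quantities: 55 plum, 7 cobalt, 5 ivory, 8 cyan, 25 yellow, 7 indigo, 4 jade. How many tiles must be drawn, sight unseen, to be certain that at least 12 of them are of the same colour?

Put each drawn tile into a box by colour. The largest draw with every box below 12 takes min(count, 11) from each colour; colours with fewer than 11 contribute all they have.
Σ min(cᵢ, 11) = 11 + 7 + 5 + 8 + 11 + 7 + 4 = 53.
Draw number 53 + 1 = 54 must push one box to 12.

54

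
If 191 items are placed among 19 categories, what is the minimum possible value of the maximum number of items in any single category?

11

By the pigeonhole principle, the 19 categories are the holes and the 191 items are the pigeons.
If every category held at most 10 items, the total would be at most 19 × 10 = 190, which is less than 191.
So some category holds at least ⌈191/19⌉ = 11 items.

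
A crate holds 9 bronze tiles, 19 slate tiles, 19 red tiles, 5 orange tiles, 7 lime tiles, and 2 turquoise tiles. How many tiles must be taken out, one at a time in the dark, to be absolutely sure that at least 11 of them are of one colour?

44

The 6 colours are the holes; the tiles drawn are the pigeons.
To avoid 11 of any one colour, the worst case takes at most 10 of each colour, or every tile of a colour that has fewer than 10.
That gives 9 + 10 + 10 + 5 + 7 + 2 = 43 tiles with no colour reaching 11.
The next tile forces some colour to 11, so 43 + 1 = 44.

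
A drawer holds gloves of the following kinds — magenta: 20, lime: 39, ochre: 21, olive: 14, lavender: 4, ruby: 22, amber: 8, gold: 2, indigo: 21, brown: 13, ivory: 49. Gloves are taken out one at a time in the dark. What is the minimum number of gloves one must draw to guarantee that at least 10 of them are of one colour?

An adversary could hand out at most 9 gloves per colour (lavender, amber, gold run out sooner): 9 + 9 + 9 + 9 + 4 + 9 + 8 + 2 + 9 + 9 + 9 = 86 gloves and still no colour has 10.
By pigeonhole, one more glove lands in a colour already at 9, so 87 draws are enough and 86 are not.

87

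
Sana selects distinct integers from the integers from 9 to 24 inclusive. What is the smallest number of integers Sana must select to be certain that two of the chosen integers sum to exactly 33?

Two chosen integers sum to 33 exactly when both halves of some pair {x, 33−x} with 9 ≤ x ≤ 33−x ≤ 24 are chosen — 8 such pairs.
Every element belongs to one of those pairs, so the worst case picks one from each: 8 integers.
The 9th integer has to be the second member of some pair, so 8 + 1 = 9.

9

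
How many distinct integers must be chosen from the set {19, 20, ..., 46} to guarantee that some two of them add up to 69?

17

Group the elements by complementary pair {x, 69−x}: {23,46}, {24,45}, {25,44}, …, giving 12 two-element pairs and 4 integers whose partner 69−x falls outside [19,46].
Treating each of those 16 groups as a pigeonhole, one can pick one integer per group — 16 integers — with no two summing to 69.
The 17th integer lands in an occupied pair, forcing a sum of 69.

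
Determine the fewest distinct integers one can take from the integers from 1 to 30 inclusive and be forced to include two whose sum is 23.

Group the elements by complementary pair {x, 23−x}: {1,22}, {2,21}, {3,20}, …, giving 11 two-element pairs and 8 integers whose partner 23−x falls outside [1,30].
By the pigeonhole principle, treating each of those 19 groups as a pigeonhole, one can pick one integer per group — 19 integers — with no two summing to 23.
The 20th integer lands in an occupied pair, forcing a sum of 23.

20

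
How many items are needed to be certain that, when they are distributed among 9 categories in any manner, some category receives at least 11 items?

91

With 90 items one could put exactly 10 in each of the 9 categories, and no category would reach 11.
By the pigeonhole principle, one more item must land in a category that already has 10, giving it 11.
So 9 × 10 + 1 = 91 items are required.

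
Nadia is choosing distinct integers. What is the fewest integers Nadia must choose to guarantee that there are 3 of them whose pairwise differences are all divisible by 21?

43

Integers whose pairwise differences are multiples of 21 are exactly those sharing a remainder mod 21. The 21 residue classes mod 21 are the pigeonholes.
With 42 integers one could put 2 in each residue class and have no class reach 3.
The 43rd integer pushes some class to 3, so 21·2 + 1 = 43.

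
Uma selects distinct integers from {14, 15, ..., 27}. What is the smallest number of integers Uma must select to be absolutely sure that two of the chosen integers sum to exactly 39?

Group the elements by complementary pair {x, 39−x}: {14,25}, {15,24}, {16,23}, …, giving 6 two-element pairs and 2 integers whose partner 39−x falls outside [14,27].
By the pigeonhole principle, treating each of those 8 groups as a pigeonhole, one can pick one integer per group — 8 integers — with no two summing to 39.
The 9th integer lands in an occupied pair, forcing a sum of 39.

9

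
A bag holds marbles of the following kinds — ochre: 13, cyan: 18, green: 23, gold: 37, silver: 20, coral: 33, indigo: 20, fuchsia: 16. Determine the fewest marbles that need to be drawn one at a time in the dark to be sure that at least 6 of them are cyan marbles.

168

In the worst case for collecting cyan marbles, every non-cyan marble comes out first.
There are 13 + 23 + 37 + 20 + 33 + 20 + 16 = 162 non-cyan marbles altogether.
After those, each further marble must be cyan, so 162 + 6 = 168 draws guarantee 6 cyan marbles.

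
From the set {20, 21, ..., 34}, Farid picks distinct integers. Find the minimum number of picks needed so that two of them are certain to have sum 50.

11

Two chosen integers sum to 50 exactly when both halves of some pair {x, 50−x} with 20 ≤ x ≤ 50−x ≤ 30 are chosen — 5 such pairs.
The remaining 5 elements (those with no distinct partner in range) can never complete a 50-sum, so the worst case takes all of them and one from each pair: 5 + 5 = 10.
By pigeonhole, the 11th integer has to be the second member of some pair, so 10 + 1 = 11.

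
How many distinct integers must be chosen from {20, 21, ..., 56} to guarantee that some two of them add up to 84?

Two chosen integers sum to 84 exactly when both halves of some pair {x, 84−x} with 28 ≤ x ≤ 84−x ≤ 56 are chosen — 14 such pairs.
The remaining 9 elements (those with no distinct partner in range) can never complete a 84-sum, so the worst case takes all of them and one from each pair: 9 + 14 = 23.
The 24th integer has to be the second member of some pair, so 23 + 1 = 24.

24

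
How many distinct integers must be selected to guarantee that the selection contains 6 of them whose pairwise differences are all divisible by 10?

51

Integers whose pairwise differences are multiples of 10 are exactly those sharing a remainder mod 10. By pigeonhole, the 10 residue classes mod 10 are the pigeonholes.
With 50 integers one could put 5 in each residue class and have no class reach 6.
The 51st integer pushes some class to 6, so 10·5 + 1 = 51.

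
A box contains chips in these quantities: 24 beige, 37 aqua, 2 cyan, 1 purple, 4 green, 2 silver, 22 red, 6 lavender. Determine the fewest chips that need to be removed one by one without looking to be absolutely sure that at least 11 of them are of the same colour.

By pigeonhole, put each drawn chip into a box by colour. The largest draw with every box below 11 takes min(count, 10) from each colour; colours with fewer than 10 contribute all they have.
Σ min(cᵢ, 10) = 10 + 10 + 2 + 1 + 4 + 2 + 10 + 6 = 45.
Draw number 45 + 1 = 46 must push one box to 11.

46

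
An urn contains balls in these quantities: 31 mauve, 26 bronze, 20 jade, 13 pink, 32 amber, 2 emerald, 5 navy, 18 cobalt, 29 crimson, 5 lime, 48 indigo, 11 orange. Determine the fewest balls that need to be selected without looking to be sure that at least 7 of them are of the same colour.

67

The 12 colours are the holes; the balls drawn are the pigeons.
To avoid 7 of any one colour, the worst case takes at most 6 of each colour, or every ball of a colour that has fewer than 6.
That gives 6 + 6 + 6 + 6 + 6 + 2 + 5 + 6 + 6 + 5 + 6 + 6 = 66 balls with no colour reaching 7.
The next ball forces some colour to 7, so 66 + 1 = 67.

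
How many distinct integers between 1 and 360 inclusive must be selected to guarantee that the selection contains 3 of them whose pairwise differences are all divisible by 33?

67

Integers whose pairwise differences are multiples of 33 are exactly those sharing a remainder mod 33. By the pigeonhole principle, the 33 residue classes mod 33 are the pigeonholes.
With 66 integers one could put 2 in each residue class and have no class reach 3.
The 67th integer pushes some class to 3, so 33·2 + 1 = 67.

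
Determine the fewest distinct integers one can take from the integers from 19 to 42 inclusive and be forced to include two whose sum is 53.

17

Group the elements by complementary pair {x, 53−x}: {19,34}, {20,33}, {21,32}, …, giving 8 two-element pairs and 8 integers whose partner 53−x falls outside [19,42].
Treating each of those 16 groups as a pigeonhole, one can pick one integer per group — 16 integers — with no two summing to 53.
The 17th integer lands in an occupied pair, forcing a sum of 53.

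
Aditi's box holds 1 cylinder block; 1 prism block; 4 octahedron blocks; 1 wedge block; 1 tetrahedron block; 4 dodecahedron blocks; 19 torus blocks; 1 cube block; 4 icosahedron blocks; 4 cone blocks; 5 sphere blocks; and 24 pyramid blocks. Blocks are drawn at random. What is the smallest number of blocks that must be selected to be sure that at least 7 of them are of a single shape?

Pigeonhole: the 12 shapes are the holes; the blocks drawn are the pigeons.
To avoid 7 of any one shape, the worst case takes at most 6 of each shape, or every block of a shape that has fewer than 6.
That gives 1 + 1 + 4 + 1 + 1 + 4 + 6 + 1 + 4 + 4 + 5 + 6 = 38 blocks with no shape reaching 7.
The next block forces some shape to 7, so 38 + 1 = 39.

39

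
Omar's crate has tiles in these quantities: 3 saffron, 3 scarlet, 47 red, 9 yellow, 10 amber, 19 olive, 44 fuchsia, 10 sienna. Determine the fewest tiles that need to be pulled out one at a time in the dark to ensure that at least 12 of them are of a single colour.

The 8 colours are the holes; the tiles drawn are the pigeons.
To avoid 12 of any one colour, the worst case takes at most 11 of each colour, or every tile of a colour that has fewer than 11.
That gives 3 + 3 + 11 + 9 + 10 + 11 + 11 + 10 = 68 tiles with no colour reaching 12.
The next tile forces some colour to 12, so 68 + 1 = 69.

69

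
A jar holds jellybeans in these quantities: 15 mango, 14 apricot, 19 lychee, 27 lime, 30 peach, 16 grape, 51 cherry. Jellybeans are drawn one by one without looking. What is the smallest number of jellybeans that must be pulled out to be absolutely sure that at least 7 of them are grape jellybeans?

163

In the worst case for collecting grape jellybeans, every non-grape jellybean comes out first.
There are 15 + 14 + 19 + 27 + 30 + 51 = 156 non-grape jellybeans altogether.
After those, each further jellybean must be grape, so 156 + 7 = 163 draws guarantee 7 grape jellybeans.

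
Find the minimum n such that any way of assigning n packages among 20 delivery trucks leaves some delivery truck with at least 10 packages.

With 180 packages one could put exactly 9 in each of the 20 delivery trucks, and no delivery truck would reach 10.
By pigeonhole, one more package must land in a delivery truck that already has 9, giving it 10.
So 20 × 9 + 1 = 181 packages are required.

181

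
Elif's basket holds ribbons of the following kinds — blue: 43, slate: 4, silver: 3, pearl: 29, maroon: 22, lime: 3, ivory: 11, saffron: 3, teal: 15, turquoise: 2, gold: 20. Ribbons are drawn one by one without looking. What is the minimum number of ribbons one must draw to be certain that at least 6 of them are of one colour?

46

An adversary could hand out at most 5 ribbons per colour (5 colours run out sooner): 5 + 4 + 3 + 5 + 5 + 3 + 5 + 3 + 5 + 2 + 5 = 45 ribbons and still no colour has 6.
By the pigeonhole principle, one more ribbon lands in a colour already at 5, so 46 draws are enough and 45 are not.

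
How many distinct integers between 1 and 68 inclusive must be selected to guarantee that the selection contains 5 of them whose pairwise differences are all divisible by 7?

29

Integers whose pairwise differences are multiples of 7 are exactly those sharing a remainder mod 7. By pigeonhole, the 7 residue classes mod 7 are the pigeonholes.
With 28 integers one could put 4 in each residue class and have no class reach 5.
The 29th integer pushes some class to 5, so 7·4 + 1 = 29.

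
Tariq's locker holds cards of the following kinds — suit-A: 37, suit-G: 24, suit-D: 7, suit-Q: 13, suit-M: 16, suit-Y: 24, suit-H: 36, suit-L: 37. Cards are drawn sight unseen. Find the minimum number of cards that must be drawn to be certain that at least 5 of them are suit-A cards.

162

In the worst case for collecting suit-A cards, every non-suit-A card comes out first.
There are 24 + 7 + 13 + 16 + 24 + 36 + 37 = 157 non-suit-A cards altogether.
After those, each further card must be suit-A, so 157 + 5 = 162 draws guarantee 5 suit-A cards.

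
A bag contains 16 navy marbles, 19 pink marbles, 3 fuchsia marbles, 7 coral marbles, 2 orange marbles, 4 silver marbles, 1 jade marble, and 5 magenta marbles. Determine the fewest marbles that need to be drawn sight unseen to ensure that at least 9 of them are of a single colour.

An adversary could hand out at most 8 marbles per colour (6 colours run out sooner): 8 + 8 + 3 + 7 + 2 + 4 + 1 + 5 = 38 marbles and still no colour has 9.
One more marble lands in a colour already at 8, so 39 draws are enough and 38 are not.

39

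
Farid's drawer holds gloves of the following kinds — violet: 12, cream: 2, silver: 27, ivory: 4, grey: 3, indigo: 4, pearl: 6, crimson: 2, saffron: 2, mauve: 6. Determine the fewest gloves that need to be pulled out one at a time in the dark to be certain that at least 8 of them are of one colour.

44

Put each drawn glove into a box by colour. The largest draw with every box below 8 takes min(count, 7) from each colour; colours with fewer than 7 contribute all they have.
Σ min(cᵢ, 7) = 7 + 2 + 7 + 4 + 3 + 4 + 6 + 2 + 2 + 6 = 43.
Draw number 43 + 1 = 44 must push one box to 8.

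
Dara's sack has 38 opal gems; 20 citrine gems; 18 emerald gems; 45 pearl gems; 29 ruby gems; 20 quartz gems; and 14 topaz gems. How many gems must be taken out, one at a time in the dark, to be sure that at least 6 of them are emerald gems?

In the worst case for collecting emerald gems, every non-emerald gem comes out first.
There are 38 + 20 + 45 + 29 + 20 + 14 = 166 non-emerald gems altogether.
After those, each further gem must be emerald, so 166 + 6 = 172 draws guarantee 6 emerald gems.

172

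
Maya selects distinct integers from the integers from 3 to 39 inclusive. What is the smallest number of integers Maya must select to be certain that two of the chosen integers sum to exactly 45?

21

A set avoiding the sum 45 can contain at most one of each pair {x, 45−x}, plus the 3 elements whose complement lies outside the range.
The integers 3, …, 22 (20 of them) are such a set: any two sum to at least 3+4 = 7 and at most 21+22 = 43 < 45.
By pigeonhole, any 21st integer completes one of the 17 pairs, so 21 choices force a sum of 45.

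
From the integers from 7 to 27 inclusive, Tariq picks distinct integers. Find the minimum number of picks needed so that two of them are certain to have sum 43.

16

A set avoiding the sum 43 can contain at most one of each pair {x, 43−x}, plus the 9 elements whose complement lies outside the range.
The integers 7, …, 21 (15 of them) are such a set: any two sum to at least 7+8 = 15 and at most 20+21 = 41 < 43.
Any 16th integer completes one of the 6 pairs, so 16 choices force a sum of 43.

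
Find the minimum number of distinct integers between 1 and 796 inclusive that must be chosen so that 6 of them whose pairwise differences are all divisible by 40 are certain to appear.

201

Integers whose pairwise differences are multiples of 40 are exactly those sharing a remainder mod 40. By the pigeonhole principle, the 40 residue classes mod 40 are the pigeonholes.
With 200 integers one could put 5 in each residue class and have no class reach 6.
The 201st integer pushes some class to 6, so 40·5 + 1 = 201.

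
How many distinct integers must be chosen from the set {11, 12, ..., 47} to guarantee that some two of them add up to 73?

Group the elements by complementary pair {x, 73−x}: {26,47}, {27,46}, {28,45}, …, giving 11 two-element pairs and 15 integers whose partner 73−x falls outside [11,47].
Pigeonhole: treating each of those 26 groups as a pigeonhole, one can pick one integer per group — 26 integers — with no two summing to 73.
The 27th integer lands in an occupied pair, forcing a sum of 73.

27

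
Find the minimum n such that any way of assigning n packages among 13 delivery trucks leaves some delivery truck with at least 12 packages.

With 143 packages one could put exactly 11 in each of the 13 delivery trucks, and no delivery truck would reach 12.
By the pigeonhole principle, one more package must land in a delivery truck that already has 11, giving it 12.
So 13 × 11 + 1 = 144 packages are required.

144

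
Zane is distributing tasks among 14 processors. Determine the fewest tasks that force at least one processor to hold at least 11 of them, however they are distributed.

With 140 tasks one could put exactly 10 in each of the 14 processors, and no processor would reach 11.
Pigeonhole: one more task must land in a processor that already has 10, giving it 11.
So 14 × 10 + 1 = 141 tasks are required.

141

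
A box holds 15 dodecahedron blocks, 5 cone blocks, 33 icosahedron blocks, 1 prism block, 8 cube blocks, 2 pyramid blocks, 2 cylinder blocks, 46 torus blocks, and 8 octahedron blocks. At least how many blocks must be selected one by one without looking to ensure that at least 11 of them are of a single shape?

57

Pigeonhole: put each drawn block into a box by shape. The largest draw with every box below 11 takes min(count, 10) from each shape; shapes with fewer than 10 contribute all they have.
Σ min(cᵢ, 10) = 10 + 5 + 10 + 1 + 8 + 2 + 2 + 10 + 8 = 56.
Draw number 56 + 1 = 57 must push one box to 11.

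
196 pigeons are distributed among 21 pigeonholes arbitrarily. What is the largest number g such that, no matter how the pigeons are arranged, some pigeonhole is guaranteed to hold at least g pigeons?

The 21 pigeonholes are the holes and the 196 pigeons are the pigeons.
If every pigeonhole held at most 9 pigeons, the total would be at most 21 × 9 = 189, which is less than 196.
So some pigeonhole holds at least ⌈196/21⌉ = 10 pigeons.

10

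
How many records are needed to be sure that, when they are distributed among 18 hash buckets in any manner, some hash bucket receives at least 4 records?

55

With 54 records one could put exactly 3 in each of the 18 hash buckets, and no hash bucket would reach 4.
One more record must land in a hash bucket that already has 3, giving it 4.
So 18 × 3 + 1 = 55 records are required.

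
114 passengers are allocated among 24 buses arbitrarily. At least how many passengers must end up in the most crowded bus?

The 24 buses are the holes and the 114 passengers are the pigeons.
If every bus held at most 4 passengers, the total would be at most 24 × 4 = 96, which is less than 114.
So some bus holds at least ⌈114/24⌉ = 5 passengers.

5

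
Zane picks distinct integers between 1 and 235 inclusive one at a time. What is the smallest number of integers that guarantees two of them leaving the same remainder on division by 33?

34

By pigeonhole, the 33 residue classes mod 33 are the pigeonholes.
With 33 integers one could put 1 in each residue class and have no class reach 2.
The 34th integer pushes some class to 2, so 33·1 + 1 = 34.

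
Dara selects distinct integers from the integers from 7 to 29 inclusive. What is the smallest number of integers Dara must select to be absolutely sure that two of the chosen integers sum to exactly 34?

14

Group the elements by complementary pair {x, 34−x}: {7,27}, {8,26}, {9,25}, …, giving 10 two-element pairs; the single value 17 (it cannot pair with itself since the integers are distinct); and 2 integers whose partner 34−x falls outside [7,29].
Treating each of those 13 groups as a pigeonhole, one can pick one integer per group — 13 integers — with no two summing to 34.
The 14th integer lands in an occupied pair, forcing a sum of 34.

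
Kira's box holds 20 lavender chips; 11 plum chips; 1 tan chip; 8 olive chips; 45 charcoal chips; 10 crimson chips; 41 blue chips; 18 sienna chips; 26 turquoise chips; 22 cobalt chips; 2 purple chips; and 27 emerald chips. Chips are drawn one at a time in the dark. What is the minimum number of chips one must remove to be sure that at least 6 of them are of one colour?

Put each drawn chip into a box by colour. The largest draw with every box below 6 takes min(count, 5) from each colour; colours with fewer than 5 contribute all they have.
Σ min(cᵢ, 5) = 5 + 5 + 1 + 5 + 5 + 5 + 5 + 5 + 5 + 5 + 2 + 5 = 53.
Draw number 53 + 1 = 54 must push one box to 6.

54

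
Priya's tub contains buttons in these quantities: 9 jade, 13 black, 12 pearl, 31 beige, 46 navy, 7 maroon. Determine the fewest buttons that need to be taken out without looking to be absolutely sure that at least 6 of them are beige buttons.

In the worst case for collecting beige buttons, every non-beige button comes out first.
There are 9 + 13 + 12 + 46 + 7 = 87 non-beige buttons altogether.
After those, each further button must be beige, so 87 + 6 = 93 draws guarantee 6 beige buttons.

93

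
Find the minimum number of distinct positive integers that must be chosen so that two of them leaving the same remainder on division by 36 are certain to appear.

37

The 36 residue classes mod 36 are the pigeonholes.
With 36 integers one could put 1 in each residue class and have no class reach 2.
The 37th integer pushes some class to 2, so 36·1 + 1 = 37.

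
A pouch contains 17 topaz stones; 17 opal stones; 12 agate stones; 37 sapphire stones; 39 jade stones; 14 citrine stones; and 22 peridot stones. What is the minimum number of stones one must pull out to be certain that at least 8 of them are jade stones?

In the worst case for collecting jade stones, every non-jade stone comes out first.
There are 17 + 17 + 12 + 37 + 14 + 22 = 119 non-jade stones altogether.
After those, each further stone must be jade, so 119 + 8 = 127 draws guarantee 8 jade stones.

127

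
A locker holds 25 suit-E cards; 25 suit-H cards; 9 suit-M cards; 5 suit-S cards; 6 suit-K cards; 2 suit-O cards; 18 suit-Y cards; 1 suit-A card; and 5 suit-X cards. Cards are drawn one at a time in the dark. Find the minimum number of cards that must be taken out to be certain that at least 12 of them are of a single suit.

An adversary could hand out at most 11 cards per suit (6 suits run out sooner): 11 + 11 + 9 + 5 + 6 + 2 + 11 + 1 + 5 = 61 cards and still no suit has 12.
Pigeonhole: one more card lands in a suit already at 11, so 62 draws are enough and 61 are not.

62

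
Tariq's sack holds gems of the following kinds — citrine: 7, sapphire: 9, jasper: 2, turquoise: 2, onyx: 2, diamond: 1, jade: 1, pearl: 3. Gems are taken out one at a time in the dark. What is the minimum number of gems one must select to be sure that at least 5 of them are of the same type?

20

By the pigeonhole principle, put each drawn gem into a box by type. The largest draw with every box below 5 takes min(count, 4) from each type; types with fewer than 4 contribute all they have.
Σ min(cᵢ, 4) = 4 + 4 + 2 + 2 + 2 + 1 + 1 + 3 = 19.
Draw number 19 + 1 = 20 must push one box to 5.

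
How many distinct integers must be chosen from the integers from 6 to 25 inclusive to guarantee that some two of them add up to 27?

A set avoiding the sum 27 can contain at most one of each pair {x, 27−x}, plus the 4 elements whose complement lies outside the range.
The integers 14, …, 25 (12 of them) are such a set: any two sum to at least 14+15 = 29 > 27.
Pigeonhole: any 13th integer completes one of the 8 pairs, so 13 choices force a sum of 27.

13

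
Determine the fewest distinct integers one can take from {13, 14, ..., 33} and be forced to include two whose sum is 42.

Two chosen integers sum to 42 exactly when both halves of some pair {x, 42−x} with 13 ≤ x ≤ 42−x ≤ 29 are chosen — 8 such pairs.
The remaining 5 elements (those with no distinct partner in range) can never complete a 42-sum, so the worst case takes all of them and one from each pair: 5 + 8 = 13.
By pigeonhole, the 14th integer has to be the second member of some pair, so 13 + 1 = 14.

14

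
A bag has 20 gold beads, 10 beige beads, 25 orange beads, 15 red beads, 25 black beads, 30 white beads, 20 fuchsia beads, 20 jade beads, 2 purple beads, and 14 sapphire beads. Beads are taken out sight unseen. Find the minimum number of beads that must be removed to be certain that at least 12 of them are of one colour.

By the pigeonhole principle, the 10 colours are the holes; the beads drawn are the pigeons.
To avoid 12 of any one colour, the worst case takes at most 11 of each colour, or every bead of a colour that has fewer than 11.
That gives 11 + 10 + 11 + 11 + 11 + 11 + 11 + 11 + 2 + 11 = 100 beads with no colour reaching 12.
The next bead forces some colour to 12, so 100 + 1 = 101.

101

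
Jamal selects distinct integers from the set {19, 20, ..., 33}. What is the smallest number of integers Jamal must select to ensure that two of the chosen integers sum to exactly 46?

12

Group the elements by complementary pair {x, 46−x}: {19,27}, {20,26}, {21,25}, …, giving 4 two-element pairs, the single value 23 (it cannot pair with itself since the integers are distinct), and 6 integers whose partner 46−x falls outside [19,33].
Treating each of those 11 groups as a pigeonhole, one can pick one integer per group — 11 integers — with no two summing to 46.
The 12th integer lands in an occupied pair, forcing a sum of 46.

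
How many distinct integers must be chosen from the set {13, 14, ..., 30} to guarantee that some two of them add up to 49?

13

Two chosen integers sum to 49 exactly when both halves of some pair {x, 49−x} with 19 ≤ x ≤ 49−x ≤ 30 are chosen — 6 such pairs.
The remaining 6 elements (those with no distinct partner in range) can never complete a 49-sum, so the worst case takes all of them and one from each pair: 6 + 6 = 12.
Pigeonhole: the 13th integer has to be the second member of some pair, so 12 + 1 = 13.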